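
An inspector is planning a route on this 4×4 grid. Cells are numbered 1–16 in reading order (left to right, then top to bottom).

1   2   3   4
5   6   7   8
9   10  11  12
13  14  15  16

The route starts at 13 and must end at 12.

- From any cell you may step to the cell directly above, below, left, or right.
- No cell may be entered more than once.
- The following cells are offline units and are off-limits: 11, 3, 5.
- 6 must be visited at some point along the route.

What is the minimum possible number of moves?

Any route passes through 6 somewhere between 13 and 12. Summing Manhattan distances along the two legs (13 → 6 → 12) gives a lower bound of 3 + 3 = 6 moves.
A route of 6 moves achieves this: 13 → 9 → 10 → 6 → 7 → 8 → 12.
Since 6 matches the lower bound, it is optimal.

6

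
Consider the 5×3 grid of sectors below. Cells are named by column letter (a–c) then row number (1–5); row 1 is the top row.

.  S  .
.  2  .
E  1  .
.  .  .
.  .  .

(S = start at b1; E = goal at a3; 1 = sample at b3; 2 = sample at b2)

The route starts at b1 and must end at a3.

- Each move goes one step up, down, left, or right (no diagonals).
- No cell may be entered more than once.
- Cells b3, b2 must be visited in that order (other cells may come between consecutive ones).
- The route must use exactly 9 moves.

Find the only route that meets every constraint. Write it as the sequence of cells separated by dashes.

The waypoints must appear in the order b3, b2, with no cell reused.
Route from b1: right to c1, 3× down (reaching c4), left to b4, 2× up (reaching b2), left to a2, down to a3 — 9 moves in all.
Check: order respected (1 at step 6, 2 at step 7); 9 moves as required.

b1 - c1 - c2 - c3 - c4 - b4 - b3 - b2 - a2 - a3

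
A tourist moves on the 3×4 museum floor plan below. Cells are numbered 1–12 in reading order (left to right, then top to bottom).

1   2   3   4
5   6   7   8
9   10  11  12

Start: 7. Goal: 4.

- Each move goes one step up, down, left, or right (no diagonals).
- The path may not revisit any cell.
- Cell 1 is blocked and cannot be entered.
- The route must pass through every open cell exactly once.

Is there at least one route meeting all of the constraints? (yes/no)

One route that works: 7 → 3 → 2 → 6 → 5 → 9 → 10 → 11 → 12 → 8 → 4.

yes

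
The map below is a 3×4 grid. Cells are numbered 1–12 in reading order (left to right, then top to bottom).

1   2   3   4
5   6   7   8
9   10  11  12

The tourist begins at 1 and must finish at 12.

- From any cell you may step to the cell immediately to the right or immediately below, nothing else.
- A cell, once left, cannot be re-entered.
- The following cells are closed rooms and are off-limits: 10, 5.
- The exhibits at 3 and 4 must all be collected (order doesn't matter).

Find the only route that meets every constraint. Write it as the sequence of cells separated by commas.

1, 2, 3, 4, 8, 12

Moves only go right or down, so the column and row indices never decrease.
Route from 1: right 3 to 4, down 2 to 12 — 5 moves in all.
Check: all required cells visited.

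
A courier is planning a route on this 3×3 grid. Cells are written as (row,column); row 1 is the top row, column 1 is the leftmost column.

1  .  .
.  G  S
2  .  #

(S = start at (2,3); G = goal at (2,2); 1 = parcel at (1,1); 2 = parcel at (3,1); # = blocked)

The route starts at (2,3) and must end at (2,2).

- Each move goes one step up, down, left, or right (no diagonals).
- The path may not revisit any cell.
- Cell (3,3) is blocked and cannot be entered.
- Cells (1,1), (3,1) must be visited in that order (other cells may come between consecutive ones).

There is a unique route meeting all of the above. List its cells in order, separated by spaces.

(2,3) (1,3) (1,2) (1,1) (2,1) (3,1) (3,2) (2,2)

The waypoints must appear in the order (1,1), (3,1), with no cell reused.
Route from (2,3): up to (1,3), 2× left (reaching (1,1)), 2× down (reaching (3,1)), right to (3,2), up to (2,2) — 7 moves in all.
Check: order respected (1 at step 3, 2 at step 5).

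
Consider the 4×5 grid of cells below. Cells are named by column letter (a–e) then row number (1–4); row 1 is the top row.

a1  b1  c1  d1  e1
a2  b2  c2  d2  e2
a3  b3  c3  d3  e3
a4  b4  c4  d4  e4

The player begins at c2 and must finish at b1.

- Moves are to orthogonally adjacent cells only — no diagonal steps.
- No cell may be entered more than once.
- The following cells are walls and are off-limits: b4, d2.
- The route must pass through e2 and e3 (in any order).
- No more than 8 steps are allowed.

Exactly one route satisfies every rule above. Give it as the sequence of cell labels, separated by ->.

c2 -> c3 -> d3 -> e3 -> e2 -> e1 -> d1 -> c1 -> b1

The budget equals the shortest possible length, so every move has to be on a shortest route through the required cells.
Route from c2: down to c3, 2× right (reaching e3), 2× up (reaching e1), 3× left (reaching b1) — 8 moves in all.
Check: all required cells visited; 8 ≤ 8 moves.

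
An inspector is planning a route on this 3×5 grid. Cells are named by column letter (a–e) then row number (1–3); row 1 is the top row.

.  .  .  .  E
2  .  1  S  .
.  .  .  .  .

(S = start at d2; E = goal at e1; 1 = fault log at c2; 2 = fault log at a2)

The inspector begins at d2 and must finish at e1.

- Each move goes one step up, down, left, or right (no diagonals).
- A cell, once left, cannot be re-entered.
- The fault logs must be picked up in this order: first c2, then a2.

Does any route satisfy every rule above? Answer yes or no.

One route that works: d2 → c2 → b2 → a2 → a1 → b1 → c1 → d1 → e1.

yes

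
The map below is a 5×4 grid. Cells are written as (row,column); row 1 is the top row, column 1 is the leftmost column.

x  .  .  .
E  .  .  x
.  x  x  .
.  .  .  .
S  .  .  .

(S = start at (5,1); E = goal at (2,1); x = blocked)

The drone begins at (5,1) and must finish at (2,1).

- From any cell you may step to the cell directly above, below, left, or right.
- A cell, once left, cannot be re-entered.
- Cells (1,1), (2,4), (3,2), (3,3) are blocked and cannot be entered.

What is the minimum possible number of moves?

The Manhattan distance from (5,1) to (2,1) is |5−2| + |1−1| = 3, so at least 3 moves are needed.
A route of 3 moves achieves this: (5,1) → (4,1) → (3,1) → (2,1).
Since 3 matches the lower bound, it is optimal.

3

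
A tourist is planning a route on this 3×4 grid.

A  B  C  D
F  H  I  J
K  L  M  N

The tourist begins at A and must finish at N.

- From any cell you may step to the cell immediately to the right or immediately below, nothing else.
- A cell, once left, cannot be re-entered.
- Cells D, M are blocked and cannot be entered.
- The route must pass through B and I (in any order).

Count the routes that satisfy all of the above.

A right/down-only route from A to N makes exactly 2 down-moves and 3 right-moves in some order.
With no other constraints that would be C(5,2) = 10 routes.
A monotone route can only reach the required cells in the order B, I, so split there and multiply the segment counts (each segment already excludes blocked cells): A→B: 1; B→I: 2; I→N: 1; product = 2.
That gives 2 routes.

2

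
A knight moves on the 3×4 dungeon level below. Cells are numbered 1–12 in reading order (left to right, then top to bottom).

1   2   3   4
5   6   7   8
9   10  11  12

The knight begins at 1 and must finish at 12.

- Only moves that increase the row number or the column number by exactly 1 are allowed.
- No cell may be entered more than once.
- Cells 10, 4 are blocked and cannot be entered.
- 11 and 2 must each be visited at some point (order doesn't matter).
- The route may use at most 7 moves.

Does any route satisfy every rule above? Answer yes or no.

yes

One route that works: 1 → 2 → 6 → 7 → 11 → 12.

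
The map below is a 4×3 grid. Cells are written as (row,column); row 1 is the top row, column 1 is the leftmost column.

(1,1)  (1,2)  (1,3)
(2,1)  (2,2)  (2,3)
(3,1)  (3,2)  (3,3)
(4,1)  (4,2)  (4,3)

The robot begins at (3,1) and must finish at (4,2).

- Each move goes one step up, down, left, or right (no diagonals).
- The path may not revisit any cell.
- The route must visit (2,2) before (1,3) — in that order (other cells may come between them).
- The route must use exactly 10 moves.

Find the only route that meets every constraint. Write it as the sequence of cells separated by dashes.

The waypoints must appear in the order (2,2), (1,3), with no cell reused.
Route from (3,1): right 1 to (3,2), up 1 to (2,2), left 1 to (2,1), up 1 to (1,1), right 2 to (1,3), down 3 to (4,3), left 1 to (4,2) — 10 moves in all.
Check: order respected ((2,2) at step 2, (1,3) at step 6); 10 moves as required.

(3,1) - (3,2) - (2,2) - (2,1) - (1,1) - (1,2) - (1,3) - (2,3) - (3,3) - (4,3) - (4,2)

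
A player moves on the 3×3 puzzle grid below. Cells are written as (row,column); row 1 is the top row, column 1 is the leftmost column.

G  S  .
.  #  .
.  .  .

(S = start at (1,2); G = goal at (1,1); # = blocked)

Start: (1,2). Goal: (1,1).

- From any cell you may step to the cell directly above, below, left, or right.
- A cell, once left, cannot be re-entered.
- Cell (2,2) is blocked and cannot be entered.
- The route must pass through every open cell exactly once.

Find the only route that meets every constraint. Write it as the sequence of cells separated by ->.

Need to visit all 8 open cells exactly once, starting at (1,2) and ending at (1,1).
Cell (3,1) has only two open neighbours ((2,1) and (3,2)), so the path must pass straight through it: one of those is the cell it's entered from and the other is where it exits.
Route from (1,2): right 1 to (1,3), down 2 to (3,3), left 2 to (3,1), up 2 to (1,1) — 7 moves in all.
Check: all 8 open cells covered.

(1,2) -> (1,3) -> (2,3) -> (3,3) -> (3,2) -> (3,1) -> (2,1) -> (1,1)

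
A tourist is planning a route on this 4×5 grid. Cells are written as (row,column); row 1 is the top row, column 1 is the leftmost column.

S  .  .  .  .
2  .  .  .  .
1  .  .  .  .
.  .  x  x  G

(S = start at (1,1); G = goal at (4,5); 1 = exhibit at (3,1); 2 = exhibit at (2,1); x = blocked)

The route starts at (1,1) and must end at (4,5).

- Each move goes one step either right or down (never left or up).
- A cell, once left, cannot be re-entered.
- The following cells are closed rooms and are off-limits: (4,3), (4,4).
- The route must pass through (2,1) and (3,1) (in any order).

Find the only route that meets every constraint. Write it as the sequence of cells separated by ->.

(1,1) -> (2,1) -> (3,1) -> (3,2) -> (3,3) -> (3,4) -> (3,5) -> (4,5)

Moves only go right or down, so the column and row indices never decrease.
Route from (1,1): 2× down (reaching (3,1)), 4× right (reaching (3,5)), down to (4,5) — 7 moves in all.
Check: all required cells visited.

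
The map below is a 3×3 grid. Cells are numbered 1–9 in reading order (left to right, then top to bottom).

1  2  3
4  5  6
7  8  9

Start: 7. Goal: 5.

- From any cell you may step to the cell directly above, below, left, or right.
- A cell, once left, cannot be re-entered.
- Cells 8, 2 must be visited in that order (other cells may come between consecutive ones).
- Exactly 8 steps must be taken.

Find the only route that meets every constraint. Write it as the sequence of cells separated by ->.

7 -> 8 -> 9 -> 6 -> 3 -> 2 -> 1 -> 4 -> 5

The waypoints must appear in the order 8, 2, with no cell reused.
Route from 7: right 2 to 9, up 2 to 3, left 2 to 1, down 1 to 4, right 1 to 5 — 8 moves in all.
Check: order respected (8 at step 1, 2 at step 5); 8 moves as required.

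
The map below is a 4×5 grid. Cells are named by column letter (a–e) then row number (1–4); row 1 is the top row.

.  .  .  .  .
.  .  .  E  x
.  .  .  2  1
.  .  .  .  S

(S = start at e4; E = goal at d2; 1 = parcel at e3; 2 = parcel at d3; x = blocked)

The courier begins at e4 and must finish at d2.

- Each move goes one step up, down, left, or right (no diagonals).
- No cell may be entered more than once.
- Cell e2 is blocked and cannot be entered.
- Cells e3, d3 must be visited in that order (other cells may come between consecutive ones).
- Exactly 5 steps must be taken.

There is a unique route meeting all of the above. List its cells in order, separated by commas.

The waypoints must appear in the order e3, d3, with no cell reused.
Route from e4: up 1 to e3, left 2 to c3, up 1 to c2, right 1 to d2 — 5 moves in all.
Check: order respected (1 at step 1, 2 at step 2); 5 moves as required.

e4, e3, d3, c3, c2, d2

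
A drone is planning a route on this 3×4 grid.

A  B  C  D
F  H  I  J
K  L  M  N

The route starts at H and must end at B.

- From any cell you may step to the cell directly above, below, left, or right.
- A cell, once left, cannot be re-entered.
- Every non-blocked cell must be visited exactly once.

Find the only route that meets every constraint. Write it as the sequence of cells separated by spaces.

H I C D J N M L K F A B

Need to visit all 12 open cells exactly once, starting at H and ending at B.
Cell N has only two open neighbours (J and M), so the path must pass straight through it: one of those is the cell it's entered from and the other is where it exits.
Route from H: right to I, up to C, right to D, 2× down (reaching N), 3× left (reaching K), 2× up (reaching A), right to B — 11 moves in all.
Check: all 12 open cells covered.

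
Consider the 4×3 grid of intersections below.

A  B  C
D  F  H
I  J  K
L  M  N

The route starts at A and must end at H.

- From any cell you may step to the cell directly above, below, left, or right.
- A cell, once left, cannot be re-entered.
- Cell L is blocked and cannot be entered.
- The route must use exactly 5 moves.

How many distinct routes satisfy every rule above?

5

Need simple routes of exactly 5 moves from A to H (Manhattan distance 3, so 1 moves are spent on a detour and 1 undoing it).
Enumerating: A D I J F H | A D I J K H | A D F B C H | A D F J K H | A B F J K H.
That gives 5 routes.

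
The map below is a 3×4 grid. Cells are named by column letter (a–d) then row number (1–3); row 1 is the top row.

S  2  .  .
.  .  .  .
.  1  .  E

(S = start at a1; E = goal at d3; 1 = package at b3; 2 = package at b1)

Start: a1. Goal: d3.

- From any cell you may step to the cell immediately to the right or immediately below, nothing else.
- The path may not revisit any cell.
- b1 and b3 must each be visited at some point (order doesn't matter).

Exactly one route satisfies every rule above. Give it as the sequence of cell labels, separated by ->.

a1 -> b1 -> b2 -> b3 -> c3 -> d3

Moves only go right or down, so the column and row indices never decrease.
Route from a1: right 1 to b1, down 2 to b3, right 2 to d3 — 5 moves in all.
Check: all required cells visited.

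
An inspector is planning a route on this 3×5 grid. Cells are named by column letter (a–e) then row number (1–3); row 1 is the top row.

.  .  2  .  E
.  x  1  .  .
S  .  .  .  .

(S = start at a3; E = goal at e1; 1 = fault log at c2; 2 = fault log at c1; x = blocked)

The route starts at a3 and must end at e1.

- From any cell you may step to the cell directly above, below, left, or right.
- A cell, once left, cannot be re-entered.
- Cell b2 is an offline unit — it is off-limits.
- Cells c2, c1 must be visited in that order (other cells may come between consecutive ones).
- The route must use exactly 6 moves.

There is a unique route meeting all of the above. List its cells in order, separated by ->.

a3 -> b3 -> c3 -> c2 -> c1 -> d1 -> e1

The waypoints must appear in the order c2, c1, with no cell reused.
Route from a3: right 2 to c3, up 2 to c1, right 2 to e1 — 6 moves in all.
Check: order respected (1 at step 3, 2 at step 4); 6 moves as required.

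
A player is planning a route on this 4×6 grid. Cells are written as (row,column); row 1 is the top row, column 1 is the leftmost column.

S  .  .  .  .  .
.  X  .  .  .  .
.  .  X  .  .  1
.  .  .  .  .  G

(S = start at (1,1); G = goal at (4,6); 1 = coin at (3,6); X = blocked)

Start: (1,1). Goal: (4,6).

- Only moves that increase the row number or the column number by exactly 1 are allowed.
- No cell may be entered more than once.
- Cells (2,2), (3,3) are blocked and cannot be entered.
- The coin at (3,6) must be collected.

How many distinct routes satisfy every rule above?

A right/down-only route from (1,1) to (4,6) makes exactly 3 down-moves and 5 right-moves in some order.
With no other constraints that would be C(8,3) = 56 routes.
Split at (3,6) and multiply the segment counts (each segment already excludes blocked cells): (1,1)→(3,6): 9; (3,6)→(4,6): 1; product = 9.
That gives 9 routes.

9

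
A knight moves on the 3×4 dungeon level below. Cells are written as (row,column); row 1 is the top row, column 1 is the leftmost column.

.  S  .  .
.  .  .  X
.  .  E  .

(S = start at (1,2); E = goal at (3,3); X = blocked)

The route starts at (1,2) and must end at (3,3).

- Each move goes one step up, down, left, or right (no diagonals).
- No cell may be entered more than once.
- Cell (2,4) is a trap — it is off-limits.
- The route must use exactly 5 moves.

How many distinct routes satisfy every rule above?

5

Need simple routes of exactly 5 moves from (1,2) to (3,3) (Manhattan distance 3, so 1 moves are spent on a detour and 1 undoing it).
Enumerating: (1,2) (2,2) (2,1) (3,1) (3,2) (3,3) | (1,2) (1,1) (2,1) (3,1) (3,2) (3,3) | (1,2) (1,1) (2,1) (2,2) (3,2) (3,3) | (1,2) (1,1) (2,1) (2,2) (2,3) (3,3) | (1,2) (1,3) (2,3) (2,2) (3,2) (3,3).
That gives 5 routes.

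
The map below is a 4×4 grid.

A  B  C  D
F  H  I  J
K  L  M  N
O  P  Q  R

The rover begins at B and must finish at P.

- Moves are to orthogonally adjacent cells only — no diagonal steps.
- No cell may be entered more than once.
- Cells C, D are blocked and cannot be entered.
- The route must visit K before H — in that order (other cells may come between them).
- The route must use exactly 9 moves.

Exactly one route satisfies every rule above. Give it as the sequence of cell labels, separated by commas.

The waypoints must appear in the order K, H, with no cell reused.
Route from B: left to A, 2× down (reaching K), right to L, up to H, right to I, 2× down (reaching Q), left to P — 9 moves in all.
Check: order respected (K at step 3, H at step 5); 9 moves as required.

B, A, F, K, L, H, I, M, Q, P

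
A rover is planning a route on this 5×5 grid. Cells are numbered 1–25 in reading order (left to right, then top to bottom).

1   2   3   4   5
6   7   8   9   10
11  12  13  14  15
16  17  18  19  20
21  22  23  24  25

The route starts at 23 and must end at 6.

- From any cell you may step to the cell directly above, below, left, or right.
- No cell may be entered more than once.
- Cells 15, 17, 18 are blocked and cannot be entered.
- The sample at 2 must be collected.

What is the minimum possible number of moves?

Any route passes through 2 somewhere between 23 and 6. Summing Manhattan distances along the two legs (23 → 2 → 6) gives a lower bound of 5 + 2 = 7 moves.
That bound ignores the blocked cells. Measuring each leg by the fewest moves that actually steer around them (23→2: 7; 2→6: 2) raises the lower bound to 9.
A route of 9 moves exists: 23 → 22 → 21 → 16 → 11 → 12 → 7 → 2 → 1 → 6.
Since 9 matches that lower bound, it is optimal.

9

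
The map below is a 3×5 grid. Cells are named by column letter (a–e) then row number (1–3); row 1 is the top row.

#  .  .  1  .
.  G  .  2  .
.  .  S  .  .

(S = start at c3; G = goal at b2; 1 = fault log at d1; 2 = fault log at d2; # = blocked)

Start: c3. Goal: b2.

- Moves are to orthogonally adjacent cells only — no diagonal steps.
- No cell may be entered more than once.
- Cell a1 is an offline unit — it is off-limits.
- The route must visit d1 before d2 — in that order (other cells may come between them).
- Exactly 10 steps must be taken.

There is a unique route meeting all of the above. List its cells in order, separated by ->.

The waypoints must appear in the order d1, d2, with no cell reused.
Route from c3: right 2 to e3, up 2 to e1, left 1 to d1, down 1 to d2, left 1 to c2, up 1 to c1, left 1 to b1, down 1 to b2 — 10 moves in all.
Check: order respected (1 at step 5, 2 at step 6); 10 moves as required.

c3 -> d3 -> e3 -> e2 -> e1 -> d1 -> d2 -> c2 -> c1 -> b1 -> b2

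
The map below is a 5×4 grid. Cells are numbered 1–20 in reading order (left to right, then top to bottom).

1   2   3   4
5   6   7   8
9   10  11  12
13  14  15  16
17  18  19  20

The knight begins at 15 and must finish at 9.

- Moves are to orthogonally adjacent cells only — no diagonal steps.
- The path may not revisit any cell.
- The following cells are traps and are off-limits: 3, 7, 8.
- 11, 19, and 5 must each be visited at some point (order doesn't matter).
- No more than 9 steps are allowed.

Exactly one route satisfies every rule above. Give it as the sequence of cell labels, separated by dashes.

15 - 19 - 20 - 16 - 12 - 11 - 10 - 6 - 5 - 9

Any route must reach 11, 19, and 5 and still end at 9 within 9 moves, so the order of the required stops is forced.
Route from 15: down to 19, right to 20, 2× up (reaching 12), 2× left (reaching 10), up to 6, left to 5, down to 9 — 9 moves in all.
Check: all required cells visited; 9 ≤ 9 moves.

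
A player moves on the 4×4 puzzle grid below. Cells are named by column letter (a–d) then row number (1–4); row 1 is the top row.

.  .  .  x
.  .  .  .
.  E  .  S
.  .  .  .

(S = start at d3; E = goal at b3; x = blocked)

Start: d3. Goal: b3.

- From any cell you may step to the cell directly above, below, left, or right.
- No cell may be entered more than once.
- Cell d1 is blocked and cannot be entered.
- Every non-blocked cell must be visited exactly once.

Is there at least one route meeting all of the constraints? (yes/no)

no

Colour the cells like a checkerboard: each orthogonal step flips colour, so a Hamiltonian route alternates colours. Here there are 8 cells of one colour and 7 of the other, with start on the same colour as the goal — the counts and endpoints can't be arranged into an alternating sequence of length 15, so no Hamiltonian route exists.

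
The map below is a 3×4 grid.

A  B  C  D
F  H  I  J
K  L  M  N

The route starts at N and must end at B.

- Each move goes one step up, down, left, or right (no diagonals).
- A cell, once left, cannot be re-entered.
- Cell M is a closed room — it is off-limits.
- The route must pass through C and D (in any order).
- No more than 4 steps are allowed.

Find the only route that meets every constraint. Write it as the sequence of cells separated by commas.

The 4-move cap with required stops at C, D leaves no slack for detours.
Route from N: up 2 to D, left 2 to B — 4 moves in all.
Check: all required cells visited; 4 ≤ 4 moves.

N, J, D, C, B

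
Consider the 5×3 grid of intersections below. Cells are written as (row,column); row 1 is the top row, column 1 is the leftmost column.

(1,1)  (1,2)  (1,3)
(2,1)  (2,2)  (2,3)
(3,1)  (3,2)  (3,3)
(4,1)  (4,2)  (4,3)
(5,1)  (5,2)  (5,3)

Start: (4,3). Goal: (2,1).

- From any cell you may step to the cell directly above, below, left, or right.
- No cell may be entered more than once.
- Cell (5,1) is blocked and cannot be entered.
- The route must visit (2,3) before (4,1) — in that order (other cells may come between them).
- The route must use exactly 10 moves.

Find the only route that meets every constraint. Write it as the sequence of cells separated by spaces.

(4,3) (3,3) (2,3) (1,3) (1,2) (2,2) (3,2) (4,2) (4,1) (3,1) (2,1)

The waypoints must appear in the order (2,3), (4,1), with no cell reused.
Route from (4,3): up 3 to (1,3), left 1 to (1,2), down 3 to (4,2), left 1 to (4,1), up 2 to (2,1) — 10 moves in all.
Check: order respected ((2,3) at step 2, (4,1) at step 8); 10 moves as required.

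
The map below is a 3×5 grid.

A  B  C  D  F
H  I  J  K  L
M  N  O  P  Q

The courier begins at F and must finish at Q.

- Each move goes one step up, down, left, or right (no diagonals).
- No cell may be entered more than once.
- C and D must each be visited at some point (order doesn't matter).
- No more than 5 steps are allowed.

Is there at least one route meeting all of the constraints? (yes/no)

no

Even ignoring the no-revisit rule, getting from F to Q, taking the cheapest ordering F → C → D → Q needs at least 2 + 1 + 3 = 6 moves (Manhattan distance per leg), which exceeds the 5-move limit.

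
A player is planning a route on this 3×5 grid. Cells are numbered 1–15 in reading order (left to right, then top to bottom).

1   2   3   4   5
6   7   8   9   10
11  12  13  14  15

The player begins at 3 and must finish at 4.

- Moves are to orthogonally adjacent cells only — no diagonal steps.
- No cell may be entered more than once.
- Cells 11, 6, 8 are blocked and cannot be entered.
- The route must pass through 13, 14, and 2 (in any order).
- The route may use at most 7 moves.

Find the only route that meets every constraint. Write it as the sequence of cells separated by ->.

3 -> 2 -> 7 -> 12 -> 13 -> 14 -> 9 -> 4

The 7-move cap with required stops at 13, 14, 2 leaves no slack for detours.
Route from 3: left to 2, 2× down (reaching 12), 2× right (reaching 14), 2× up (reaching 4) — 7 moves in all.
Check: all required cells visited; 7 ≤ 7 moves.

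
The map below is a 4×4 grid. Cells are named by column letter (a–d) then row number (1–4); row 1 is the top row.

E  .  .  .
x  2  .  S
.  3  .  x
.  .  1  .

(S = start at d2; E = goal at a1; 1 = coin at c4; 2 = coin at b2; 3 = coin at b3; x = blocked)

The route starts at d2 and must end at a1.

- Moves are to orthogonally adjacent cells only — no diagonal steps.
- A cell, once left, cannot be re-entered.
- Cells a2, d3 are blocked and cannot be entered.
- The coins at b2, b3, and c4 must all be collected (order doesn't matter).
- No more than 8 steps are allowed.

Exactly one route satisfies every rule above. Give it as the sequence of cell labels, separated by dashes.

d2 - c2 - c3 - c4 - b4 - b3 - b2 - b1 - a1

Any route must reach b2, b3, and c4 and still end at a1 within 8 moves, so the order of the required stops is forced.
Route from d2: left to c2, 2× down (reaching c4), left to b4, 3× up (reaching b1), left to a1 — 8 moves in all.
Check: all required cells visited; 8 ≤ 8 moves.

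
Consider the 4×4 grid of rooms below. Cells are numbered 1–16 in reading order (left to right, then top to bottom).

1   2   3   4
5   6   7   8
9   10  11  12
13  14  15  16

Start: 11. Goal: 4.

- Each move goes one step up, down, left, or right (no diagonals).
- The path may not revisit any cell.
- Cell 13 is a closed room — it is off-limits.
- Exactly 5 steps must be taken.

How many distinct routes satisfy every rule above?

6

Need simple routes of exactly 5 moves from 11 to 4 (Manhattan distance 3, so 1 moves are spent on a detour and 1 undoing it).
Enumerating: 11 7 6 2 3 4 | 11 15 16 12 8 4 | 11 10 6 2 3 4 | 11 10 6 7 3 4 | 11 10 6 7 8 4 | 11 12 8 7 3 4.
That gives 6 routes.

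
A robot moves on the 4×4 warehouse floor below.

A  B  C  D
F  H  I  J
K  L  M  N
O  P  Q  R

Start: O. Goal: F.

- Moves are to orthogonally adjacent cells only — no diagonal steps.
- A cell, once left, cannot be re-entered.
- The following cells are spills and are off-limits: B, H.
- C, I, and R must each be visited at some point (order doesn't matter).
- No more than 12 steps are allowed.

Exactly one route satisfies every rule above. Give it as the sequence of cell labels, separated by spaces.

The budget equals the shortest possible length, so every move has to be on a shortest route through the required cells.
Route from O: 3× right (reaching R), 3× up (reaching D), left to C, 2× down (reaching M), 2× left (reaching K), up to F — 12 moves in all.
Check: all required cells visited; 12 ≤ 12 moves.

O P Q R N J D C I M L K F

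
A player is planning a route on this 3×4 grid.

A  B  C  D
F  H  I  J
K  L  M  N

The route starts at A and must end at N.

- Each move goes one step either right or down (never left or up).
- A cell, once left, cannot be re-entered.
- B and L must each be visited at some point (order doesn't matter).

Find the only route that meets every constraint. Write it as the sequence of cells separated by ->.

A -> B -> H -> L -> M -> N

Moves only go right or down, so the column and row indices never decrease.
Route from A: right to B, 2× down (reaching L), 2× right (reaching N) — 5 moves in all.
Check: all required cells visited.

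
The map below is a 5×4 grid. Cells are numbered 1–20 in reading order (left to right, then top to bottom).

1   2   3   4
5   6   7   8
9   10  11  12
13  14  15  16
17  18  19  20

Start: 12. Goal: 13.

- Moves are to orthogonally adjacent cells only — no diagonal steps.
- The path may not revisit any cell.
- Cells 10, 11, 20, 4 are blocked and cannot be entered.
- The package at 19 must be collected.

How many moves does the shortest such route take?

6

Any route passes through 19 somewhere between 12 and 13. Summing Manhattan distances along the two legs (12 → 19 → 13) gives a lower bound of 3 + 3 = 6 moves.
A route of 6 moves achieves this: 12 → 16 → 15 → 19 → 18 → 14 → 13.
Since 6 matches the lower bound, it is optimal.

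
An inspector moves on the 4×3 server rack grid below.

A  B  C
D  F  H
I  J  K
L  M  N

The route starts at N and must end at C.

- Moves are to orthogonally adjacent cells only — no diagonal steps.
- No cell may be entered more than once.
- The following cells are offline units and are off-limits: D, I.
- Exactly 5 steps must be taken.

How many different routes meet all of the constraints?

Need simple routes of exactly 5 moves from N to C (Manhattan distance 3, so 1 moves are spent on a detour and 1 undoing it).
Enumerating: N K H F B C | N K J F B C | N K J F H C | N M J F B C | N M J F H C | N M J K H C.
That gives 6 routes.

6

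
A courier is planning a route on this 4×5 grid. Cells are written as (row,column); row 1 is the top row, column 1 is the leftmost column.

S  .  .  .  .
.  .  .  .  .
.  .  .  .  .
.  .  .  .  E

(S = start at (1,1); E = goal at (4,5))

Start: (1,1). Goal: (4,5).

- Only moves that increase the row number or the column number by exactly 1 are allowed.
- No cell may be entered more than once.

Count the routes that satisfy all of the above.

35

A right/down-only route from (1,1) to (4,5) makes exactly 3 down-moves and 4 right-moves in some order.
With no other constraints that would be C(7,3) = 35 routes.
That gives 35 routes.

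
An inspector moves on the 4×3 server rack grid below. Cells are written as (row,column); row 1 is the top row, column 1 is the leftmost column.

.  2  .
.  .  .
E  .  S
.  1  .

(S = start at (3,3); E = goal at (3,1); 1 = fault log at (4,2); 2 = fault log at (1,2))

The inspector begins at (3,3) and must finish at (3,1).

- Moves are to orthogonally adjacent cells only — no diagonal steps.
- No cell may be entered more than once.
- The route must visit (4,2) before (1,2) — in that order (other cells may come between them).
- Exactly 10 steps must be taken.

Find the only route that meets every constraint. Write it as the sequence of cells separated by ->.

The waypoints must appear in the order (4,2), (1,2), with no cell reused.
Route from (3,3): down to (4,3), left to (4,2), 2× up (reaching (2,2)), right to (2,3), up to (1,3), 2× left (reaching (1,1)), 2× down (reaching (3,1)) — 10 moves in all.
Check: order respected (1 at step 2, 2 at step 7); 10 moves as required.

(3,3) -> (4,3) -> (4,2) -> (3,2) -> (2,2) -> (2,3) -> (1,3) -> (1,2) -> (1,1) -> (2,1) -> (3,1)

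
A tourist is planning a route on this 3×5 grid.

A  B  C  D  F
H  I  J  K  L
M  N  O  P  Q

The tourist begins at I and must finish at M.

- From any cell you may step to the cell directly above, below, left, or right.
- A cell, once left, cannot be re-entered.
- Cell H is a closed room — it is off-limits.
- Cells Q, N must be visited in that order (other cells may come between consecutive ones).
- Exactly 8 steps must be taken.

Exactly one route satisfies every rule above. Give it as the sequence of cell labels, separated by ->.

The waypoints must appear in the order Q, N, with no cell reused.
Route from I: right 3 to L, down 1 to Q, left 4 to M — 8 moves in all.
Check: order respected (Q at step 4, N at step 7); 8 moves as required.

I -> J -> K -> L -> Q -> P -> O -> N -> M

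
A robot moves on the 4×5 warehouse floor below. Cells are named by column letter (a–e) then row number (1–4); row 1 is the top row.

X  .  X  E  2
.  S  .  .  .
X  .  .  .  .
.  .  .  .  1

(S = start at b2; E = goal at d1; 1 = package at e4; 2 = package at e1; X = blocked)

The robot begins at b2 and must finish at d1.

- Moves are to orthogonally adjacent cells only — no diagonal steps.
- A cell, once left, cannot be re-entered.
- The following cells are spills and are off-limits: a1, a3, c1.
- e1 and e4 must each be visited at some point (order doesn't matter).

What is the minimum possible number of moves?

Any route passes through e1 and e4 in some order between b2 and d1. Summing Manhattan distances along each leg and taking the cheapest ordering (b2 → e4 → e1 → d1) gives a lower bound of 5 + 3 + 1 = 9 moves.
A route of 9 moves achieves this: b2 → b3 → b4 → c4 → d4 → e4 → e3 → e2 → e1 → d1.
Since 9 matches the lower bound, it is optimal.

9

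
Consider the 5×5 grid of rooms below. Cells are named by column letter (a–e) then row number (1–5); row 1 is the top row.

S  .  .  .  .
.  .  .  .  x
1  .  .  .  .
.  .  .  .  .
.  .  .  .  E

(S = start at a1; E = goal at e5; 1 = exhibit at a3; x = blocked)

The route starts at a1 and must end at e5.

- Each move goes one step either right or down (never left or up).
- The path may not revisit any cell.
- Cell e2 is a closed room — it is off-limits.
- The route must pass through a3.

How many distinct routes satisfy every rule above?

15

A right/down-only route from a1 to e5 makes exactly 4 down-moves and 4 right-moves in some order.
With no other constraints that would be C(8,4) = 70 routes.
Split at a3 and multiply the segment counts (each segment already excludes blocked cells): a1→a3: 1; a3→e5: 15; product = 15.
That gives 15 routes.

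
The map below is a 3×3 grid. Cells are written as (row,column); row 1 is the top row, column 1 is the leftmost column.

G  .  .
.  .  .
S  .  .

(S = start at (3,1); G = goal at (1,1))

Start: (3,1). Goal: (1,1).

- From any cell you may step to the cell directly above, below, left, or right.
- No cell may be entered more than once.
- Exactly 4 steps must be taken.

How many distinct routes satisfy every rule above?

Need simple routes of exactly 4 moves from (3,1) to (1,1) (Manhattan distance 2, so 1 moves are spent on a detour and 1 undoing it).
Enumerating: (3,1) (2,1) (2,2) (1,2) (1,1) | (3,1) (3,2) (2,2) (1,2) (1,1) | (3,1) (3,2) (2,2) (2,1) (1,1).
That gives 3 routes.

3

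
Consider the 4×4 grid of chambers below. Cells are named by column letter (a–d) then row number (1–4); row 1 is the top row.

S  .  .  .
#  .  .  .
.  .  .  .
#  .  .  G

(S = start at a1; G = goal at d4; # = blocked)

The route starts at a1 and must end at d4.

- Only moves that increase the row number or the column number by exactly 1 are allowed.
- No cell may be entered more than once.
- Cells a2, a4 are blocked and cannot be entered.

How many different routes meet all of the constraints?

A right/down-only route from a1 to d4 makes exactly 3 down-moves and 3 right-moves in some order.
With no other constraints that would be C(6,3) = 20 routes.
Subtract routes through each blocked cell (inclusion–exclusion for overlaps): − through a2: 10 − through a4: 1 + through a2&a4: 1 → 10.
That gives 10 routes.

10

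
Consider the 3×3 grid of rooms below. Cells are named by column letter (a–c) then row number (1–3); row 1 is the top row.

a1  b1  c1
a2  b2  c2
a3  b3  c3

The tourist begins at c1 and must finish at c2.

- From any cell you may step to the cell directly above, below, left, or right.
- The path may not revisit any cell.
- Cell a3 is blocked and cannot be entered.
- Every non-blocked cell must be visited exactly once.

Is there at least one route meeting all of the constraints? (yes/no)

yes

One route that works: c1 → b1 → a1 → a2 → b2 → b3 → c3 → c2.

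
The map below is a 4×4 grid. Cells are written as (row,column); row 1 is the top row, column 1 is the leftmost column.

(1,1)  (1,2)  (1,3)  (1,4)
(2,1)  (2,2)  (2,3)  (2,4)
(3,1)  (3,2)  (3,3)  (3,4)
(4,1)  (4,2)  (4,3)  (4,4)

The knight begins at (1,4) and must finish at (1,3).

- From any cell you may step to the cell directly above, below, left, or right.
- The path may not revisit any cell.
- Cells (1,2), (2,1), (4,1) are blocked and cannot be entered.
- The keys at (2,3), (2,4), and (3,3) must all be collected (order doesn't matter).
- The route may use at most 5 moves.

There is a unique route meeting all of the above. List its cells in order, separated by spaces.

(1,4) (2,4) (3,4) (3,3) (2,3) (1,3)

The 5-move cap with required stops at (2,3), (2,4), (3,3) leaves no slack for detours.
Route from (1,4): down 2 to (3,4), left 1 to (3,3), up 2 to (1,3) — 5 moves in all.
Check: all required cells visited; 5 ≤ 5 moves.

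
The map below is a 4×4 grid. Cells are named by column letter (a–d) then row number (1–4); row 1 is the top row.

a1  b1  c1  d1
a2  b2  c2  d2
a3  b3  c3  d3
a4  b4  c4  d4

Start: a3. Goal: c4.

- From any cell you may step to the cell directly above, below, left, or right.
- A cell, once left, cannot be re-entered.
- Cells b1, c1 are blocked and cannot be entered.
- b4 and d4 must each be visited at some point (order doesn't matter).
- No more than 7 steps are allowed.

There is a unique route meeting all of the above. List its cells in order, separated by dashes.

a3 - a4 - b4 - b3 - c3 - d3 - d4 - c4

Any route must reach b4 and d4 and still end at c4 within 7 moves, so the order of the required stops is forced.
Route from a3: down 1 to a4, right 1 to b4, up 1 to b3, right 2 to d3, down 1 to d4, left 1 to c4 — 7 moves in all.
Check: all required cells visited; 7 ≤ 7 moves.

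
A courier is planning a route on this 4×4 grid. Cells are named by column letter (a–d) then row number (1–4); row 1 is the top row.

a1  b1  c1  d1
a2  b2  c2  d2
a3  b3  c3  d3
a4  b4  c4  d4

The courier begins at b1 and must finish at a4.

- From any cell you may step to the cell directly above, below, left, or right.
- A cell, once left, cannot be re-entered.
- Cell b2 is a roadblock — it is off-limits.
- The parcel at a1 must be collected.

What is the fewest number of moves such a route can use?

Any route passes through a1 somewhere between b1 and a4. Summing Manhattan distances along the two legs (b1 → a1 → a4) gives a lower bound of 1 + 3 = 4 moves.
A route of 4 moves achieves this: b1 → a1 → a2 → a3 → a4.
Since 4 matches the lower bound, it is optimal.

4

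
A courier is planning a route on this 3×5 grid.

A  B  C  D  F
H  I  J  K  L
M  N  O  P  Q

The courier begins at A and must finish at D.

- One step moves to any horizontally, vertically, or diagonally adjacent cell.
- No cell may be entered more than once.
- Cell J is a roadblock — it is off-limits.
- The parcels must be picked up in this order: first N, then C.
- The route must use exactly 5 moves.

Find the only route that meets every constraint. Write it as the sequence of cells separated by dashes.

The waypoints must appear in the order N, C, with no cell reused.
Route from A: down 1 to H, down-right 1 to N, up 1 to I, up-right 1 to C, right 1 to D — 5 moves in all.
Check: order respected (N at step 2, C at step 4); 5 moves as required.

A - H - N - I - C - D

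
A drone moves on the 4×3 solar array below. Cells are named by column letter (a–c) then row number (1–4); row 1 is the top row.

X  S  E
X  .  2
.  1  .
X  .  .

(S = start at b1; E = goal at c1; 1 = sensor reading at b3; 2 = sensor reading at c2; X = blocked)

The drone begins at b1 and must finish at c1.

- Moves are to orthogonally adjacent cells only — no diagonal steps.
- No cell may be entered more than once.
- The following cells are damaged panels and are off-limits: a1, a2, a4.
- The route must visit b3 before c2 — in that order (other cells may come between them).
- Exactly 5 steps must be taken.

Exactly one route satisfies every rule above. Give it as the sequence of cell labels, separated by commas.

b1, b2, b3, c3, c2, c1

The waypoints must appear in the order b3, c2, with no cell reused.
Route from b1: down 2 to b3, right 1 to c3, up 2 to c1 — 5 moves in all.
Check: order respected (1 at step 2, 2 at step 4); 5 moves as required.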